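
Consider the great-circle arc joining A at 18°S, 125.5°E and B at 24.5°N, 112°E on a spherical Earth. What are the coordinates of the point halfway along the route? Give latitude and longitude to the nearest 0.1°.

From cos δ = sin φ₁ sin φ₂ + cos φ₁ cos φ₂ cos Δλ, the central angle is δ ≈ 0.777 rad (44.5°).
Interpolate at f = 1/2 with slerp weights a = sin((1−f)δ)/sin δ ≈ 0.540, b = sin(fδ)/sin δ ≈ 0.540.
p = a·p₁ + b·p₂ ≈ (-0.482, 0.874, 0.057); φ = arcsin(p_z) ≈ 3.27°, λ = atan2(p_y, p_x) ≈ 118.90°.

≈ 3.3°N, 118.9°E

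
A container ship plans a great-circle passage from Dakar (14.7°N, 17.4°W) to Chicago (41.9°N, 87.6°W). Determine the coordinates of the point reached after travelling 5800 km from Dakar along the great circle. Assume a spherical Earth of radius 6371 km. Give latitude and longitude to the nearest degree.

≈ 40°N, 70°W

Convert each endpoint to a unit vector on the sphere (x = cos φ cos λ, y = cos φ sin λ, z = sin φ).
The central angle between the endpoints is δ = arccos(p₁·p₂) ≈ 1.145 rad (65.6°). The total great-circle distance is δ·R ≈ 1.145 × 6371 ≈ 7293 km, so the target fraction is f = 5800/7293 ≈ 0.795.
Interpolate at f ≈ 0.795 with slerp weights a = sin((1−f)δ)/sin δ ≈ 0.255, b = sin(fδ)/sin δ ≈ 0.867.
p = a·p₁ + b·p₂ ≈ (0.262, -0.719, 0.644); φ = arcsin(p_z) ≈ 40.08°, λ = atan2(p_y, p_x) ≈ -69.95°.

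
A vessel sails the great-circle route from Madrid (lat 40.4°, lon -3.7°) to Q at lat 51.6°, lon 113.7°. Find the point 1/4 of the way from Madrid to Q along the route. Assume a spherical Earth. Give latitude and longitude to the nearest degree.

≈ lat 54°, lon 14°

Convert each endpoint to a unit vector on the sphere (x = cos φ cos λ, y = cos φ sin λ, z = sin φ).
The central angle between the endpoints is δ = arccos(p₁·p₂) ≈ 1.276 rad (73.1°).
Interpolate at f = 1/4 with slerp weights a = sin((1−f)δ)/sin δ ≈ 0.854, b = sin(fδ)/sin δ ≈ 0.328.
p = a·p₁ + b·p₂ ≈ (0.567, 0.144, 0.811); φ = arcsin(p_z) ≈ 54.16°, λ = atan2(p_y, p_x) ≈ 14.28°.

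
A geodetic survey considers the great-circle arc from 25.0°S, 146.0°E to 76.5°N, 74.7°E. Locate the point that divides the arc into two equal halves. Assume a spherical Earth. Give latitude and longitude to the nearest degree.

Write both endpoints as unit vectors p₁, p₂ with components (cos φ cos λ, cos φ sin λ, sin φ).
The central angle between the endpoints is δ = arccos(p₁·p₂) ≈ 1.921 rad (110.1°).
Interpolate at f = 1/2 with slerp weights a = sin((1−f)δ)/sin δ ≈ 0.872, b = sin(fδ)/sin δ ≈ 0.872.
p = a·p₁ + b·p₂ ≈ (-0.602, 0.639, 0.480); φ = arcsin(p_z) ≈ 28.66°, λ = atan2(p_y, p_x) ≈ 133.30°.

≈ 29°N, 133°E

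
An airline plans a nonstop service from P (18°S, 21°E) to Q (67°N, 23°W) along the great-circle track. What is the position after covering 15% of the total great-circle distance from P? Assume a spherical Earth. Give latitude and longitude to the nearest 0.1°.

The haversine formula gives a central angle δ ≈ 1.588 rad (91.0°) between the endpoints.
Interpolate at f = 0.15 with slerp weights a = sin((1−f)δ)/sin δ ≈ 0.976, b = sin(fδ)/sin δ ≈ 0.236.
p = a·p₁ + b·p₂ ≈ (0.951, 0.297, -0.084); φ = arcsin(p_z) ≈ -4.84°, λ = atan2(p_y, p_x) ≈ 17.31°.

≈ (4.8°S, 17.3°E)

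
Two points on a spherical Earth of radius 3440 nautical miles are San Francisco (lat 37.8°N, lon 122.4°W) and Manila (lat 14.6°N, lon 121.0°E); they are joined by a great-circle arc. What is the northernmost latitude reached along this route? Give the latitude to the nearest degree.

The great circle lies in the plane with unit normal n̂ = (p₁ × p₂)/|p₁ × p₂|.
Here n̂_z ≈ -0.696; the vertex latitude is φ_max = arccos|n̂_z| ≈ 45.9°.

≈ 46°N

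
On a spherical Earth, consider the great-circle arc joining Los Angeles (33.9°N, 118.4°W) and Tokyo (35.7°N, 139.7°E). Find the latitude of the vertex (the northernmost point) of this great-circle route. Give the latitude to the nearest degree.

≈ 48°N

The great circle lies in the plane with unit normal n̂ = (p₁ × p₂)/|p₁ × p₂|.
Here n̂_z ≈ -0.671; the vertex latitude is φ_max = arccos|n̂_z| ≈ 47.8°.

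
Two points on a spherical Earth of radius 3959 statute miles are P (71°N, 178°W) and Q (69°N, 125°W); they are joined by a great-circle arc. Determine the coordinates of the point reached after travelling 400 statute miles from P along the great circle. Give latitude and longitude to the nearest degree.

Convert each endpoint to a unit vector on the sphere (x = cos φ cos λ, y = cos φ sin λ, z = sin φ).
The central angle between the endpoints is δ = arccos(p₁·p₂) ≈ 0.308 rad (17.6°). The total great-circle distance is δ·R ≈ 0.308 × 3959 ≈ 1219 mi, so the target fraction is f = 400/1219 ≈ 0.328.
Interpolate at f ≈ 0.328 with slerp weights a = sin((1−f)δ)/sin δ ≈ 0.678, b = sin(fδ)/sin δ ≈ 0.333.
p = a·p₁ + b·p₂ ≈ (-0.289, -0.105, 0.952); φ = arcsin(p_z) ≈ 72.09°, λ = atan2(p_y, p_x) ≈ -159.97°.

≈ (72°N, 160°W)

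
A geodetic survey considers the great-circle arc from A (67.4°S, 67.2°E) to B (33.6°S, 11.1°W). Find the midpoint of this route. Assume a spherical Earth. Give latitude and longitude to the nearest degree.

≈ (56°S, 11°E)

Convert each endpoint to a unit vector on the sphere (x = cos φ cos λ, y = cos φ sin λ, z = sin φ).
The central angle between the endpoints is δ = arccos(p₁·p₂) ≈ 0.957 rad (54.8°).
Interpolate at f = 1/2 with slerp weights a = sin((1−f)δ)/sin δ ≈ 0.563, b = sin(fδ)/sin δ ≈ 0.563.
p = a·p₁ + b·p₂ ≈ (0.544, 0.109, -0.832); φ = arcsin(p_z) ≈ -56.28°, λ = atan2(p_y, p_x) ≈ 11.35°.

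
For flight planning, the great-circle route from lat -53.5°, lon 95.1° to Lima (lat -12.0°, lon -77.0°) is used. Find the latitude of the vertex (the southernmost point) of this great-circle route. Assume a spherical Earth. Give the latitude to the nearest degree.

The great circle lies in the plane with unit normal n̂ = (p₁ × p₂)/|p₁ × p₂|.
Here n̂_z ≈ -0.088; the vertex latitude is φ_max = arccos|n̂_z| ≈ 85.0°.
Check via Clairaut: cos φ_max = |cos φ₁| · sin C = cos(53.5°)·sin(171.5°) ≈ 0.088, again giving ≈ 85.0°.

≈ -85°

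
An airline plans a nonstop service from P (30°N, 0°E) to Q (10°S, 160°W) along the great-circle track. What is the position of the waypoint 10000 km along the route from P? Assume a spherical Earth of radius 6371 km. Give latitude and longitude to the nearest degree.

≈ (36°N, 115°W)

Convert each endpoint to a unit vector on the sphere (x = cos φ cos λ, y = cos φ sin λ, z = sin φ).
The central angle between the endpoints is δ = arccos(p₁·p₂) ≈ 2.664 rad (152.7°). The total great-circle distance is δ·R ≈ 2.664 × 6371 ≈ 16974 km, so the target fraction is f = 10000/16974 ≈ 0.589.
Interpolate at f ≈ 0.589 with slerp weights a = sin((1−f)δ)/sin δ ≈ 1.935, b = sin(fδ)/sin δ ≈ 2.177.
p = a·p₁ + b·p₂ ≈ (-0.339, -0.733, 0.589); φ = arcsin(p_z) ≈ 36.12°, λ = atan2(p_y, p_x) ≈ -114.81°.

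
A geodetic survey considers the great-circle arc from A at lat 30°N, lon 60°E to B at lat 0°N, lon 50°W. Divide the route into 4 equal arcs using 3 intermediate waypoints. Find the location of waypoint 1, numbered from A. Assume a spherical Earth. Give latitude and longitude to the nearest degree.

≈ lat 31°N, lon 29°E

Convert each endpoint to a unit vector on the sphere (x = cos φ cos λ, y = cos φ sin λ, z = sin φ).
The central angle between the endpoints is δ = arccos(p₁·p₂) ≈ 1.872 rad (107.2°).
Interpolate at f = 1/4 with slerp weights a = sin((1−f)δ)/sin δ ≈ 1.032, b = sin(fδ)/sin δ ≈ 0.472.
p = a·p₁ + b·p₂ ≈ (0.751, 0.413, 0.516); φ = arcsin(p_z) ≈ 31.08°, λ = atan2(p_y, p_x) ≈ 28.80°.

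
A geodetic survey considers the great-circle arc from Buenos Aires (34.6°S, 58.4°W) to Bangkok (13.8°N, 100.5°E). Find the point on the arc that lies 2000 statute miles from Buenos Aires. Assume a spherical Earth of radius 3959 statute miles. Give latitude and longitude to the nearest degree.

≈ 50°S, 25°W

Convert each endpoint to a unit vector on the sphere (x = cos φ cos λ, y = cos φ sin λ, z = sin φ).
The central angle between the endpoints is δ = arccos(p₁·p₂) ≈ 2.649 rad (151.8°). The total great-circle distance is δ·R ≈ 2.649 × 3959 ≈ 10488 mi, so the target fraction is f = 2000/10488 ≈ 0.191.
Interpolate at f ≈ 0.191 with slerp weights a = sin((1−f)δ)/sin δ ≈ 1.777, b = sin(fδ)/sin δ ≈ 1.024.
p = a·p₁ + b·p₂ ≈ (0.585, -0.268, -0.765); φ = arcsin(p_z) ≈ -49.91°, λ = atan2(p_y, p_x) ≈ -24.63°.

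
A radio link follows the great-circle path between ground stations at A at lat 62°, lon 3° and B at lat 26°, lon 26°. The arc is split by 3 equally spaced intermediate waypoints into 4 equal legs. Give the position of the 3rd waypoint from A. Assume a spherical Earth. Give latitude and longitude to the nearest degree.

Write both endpoints as unit vectors p₁, p₂ with components (cos φ cos λ, cos φ sin λ, sin φ).
The central angle between the endpoints is δ = arccos(p₁·p₂) ≈ 0.683 rad (39.2°).
Interpolate at f = 3/4 with slerp weights a = sin((1−f)δ)/sin δ ≈ 0.269, b = sin(fδ)/sin δ ≈ 0.777.
p = a·p₁ + b·p₂ ≈ (0.754, 0.313, 0.578); φ = arcsin(p_z) ≈ 35.32°, λ = atan2(p_y, p_x) ≈ 22.53°.

≈ lat 35°, lon 23°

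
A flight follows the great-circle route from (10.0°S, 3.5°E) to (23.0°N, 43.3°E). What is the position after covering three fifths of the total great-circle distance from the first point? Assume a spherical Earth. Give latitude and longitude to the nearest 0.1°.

≈ (10.3°N, 26.6°E)

Convert each endpoint to a unit vector on the sphere (x = cos φ cos λ, y = cos φ sin λ, z = sin φ).
The central angle between the endpoints is δ = arccos(p₁·p₂) ≈ 0.891 rad (51.1°).
Interpolate at f = 3/5 with slerp weights a = sin((1−f)δ)/sin δ ≈ 0.449, b = sin(fδ)/sin δ ≈ 0.655.
p = a·p₁ + b·p₂ ≈ (0.880, 0.441, 0.178); φ = arcsin(p_z) ≈ 10.26°, λ = atan2(p_y, p_x) ≈ 26.60°.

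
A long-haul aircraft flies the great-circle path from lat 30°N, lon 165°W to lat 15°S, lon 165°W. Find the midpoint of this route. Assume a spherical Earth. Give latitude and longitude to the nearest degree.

Convert each endpoint to a unit vector on the sphere (x = cos φ cos λ, y = cos φ sin λ, z = sin φ).
The central angle between the endpoints is δ = arccos(p₁·p₂) ≈ 0.785 rad (45.0°).
Interpolate at f = 1/2 with slerp weights a = sin((1−f)δ)/sin δ ≈ 0.541, b = sin(fδ)/sin δ ≈ 0.541.
p = a·p₁ + b·p₂ ≈ (-0.958, -0.257, 0.131); φ = arcsin(p_z) ≈ 7.50°, λ = atan2(p_y, p_x) ≈ -165.00°.

≈ lat 7°N, lon 165°W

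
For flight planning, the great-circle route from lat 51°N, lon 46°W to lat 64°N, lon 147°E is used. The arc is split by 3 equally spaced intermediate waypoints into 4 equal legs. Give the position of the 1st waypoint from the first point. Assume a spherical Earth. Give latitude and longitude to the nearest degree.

From cos δ = sin φ₁ sin φ₂ + cos φ₁ cos φ₂ cos Δλ, the central angle is δ ≈ 1.127 rad (64.6°).
Interpolate at f = 1/4 with slerp weights a = sin((1−f)δ)/sin δ ≈ 0.828, b = sin(fδ)/sin δ ≈ 0.308.
p = a·p₁ + b·p₂ ≈ (0.249, -0.301, 0.920); φ = arcsin(p_z) ≈ 66.98°, λ = atan2(p_y, p_x) ≈ -50.45°.

≈ lat 67°N, lon 50°W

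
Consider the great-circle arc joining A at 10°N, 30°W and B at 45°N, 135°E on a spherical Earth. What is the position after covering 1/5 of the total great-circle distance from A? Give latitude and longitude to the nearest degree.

From cos δ = sin φ₁ sin φ₂ + cos φ₁ cos φ₂ cos Δλ, the central angle is δ ≈ 2.153 rad (123.4°).
Interpolate at f = 1/5 with slerp weights a = sin((1−f)δ)/sin δ ≈ 1.183, b = sin(fδ)/sin δ ≈ 0.500.
p = a·p₁ + b·p₂ ≈ (0.759, -0.333, 0.559); φ = arcsin(p_z) ≈ 33.98°, λ = atan2(p_y, p_x) ≈ -23.67°.

≈ 34°N, 24°W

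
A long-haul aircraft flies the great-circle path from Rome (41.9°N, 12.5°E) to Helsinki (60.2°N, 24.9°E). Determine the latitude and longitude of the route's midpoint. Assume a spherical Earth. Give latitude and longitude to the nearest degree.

Convert each endpoint to a unit vector on the sphere (x = cos φ cos λ, y = cos φ sin λ, z = sin φ).
The central angle between the endpoints is δ = arccos(p₁·p₂) ≈ 0.346 rad (19.8°).
Interpolate at f = 1/2 with slerp weights a = sin((1−f)δ)/sin δ ≈ 0.508, b = sin(fδ)/sin δ ≈ 0.508.
p = a·p₁ + b·p₂ ≈ (0.598, 0.188, 0.779); φ = arcsin(p_z) ≈ 51.21°, λ = atan2(p_y, p_x) ≈ 17.46°.

≈ 51°N, 17°E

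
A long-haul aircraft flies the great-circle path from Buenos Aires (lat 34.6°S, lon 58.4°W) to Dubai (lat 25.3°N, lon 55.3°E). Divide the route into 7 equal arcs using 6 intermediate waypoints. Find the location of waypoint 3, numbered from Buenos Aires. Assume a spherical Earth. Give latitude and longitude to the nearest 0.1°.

Write both endpoints as unit vectors p₁, p₂ with components (cos φ cos λ, cos φ sin λ, sin φ).
The central angle between the endpoints is δ = arccos(p₁·p₂) ≈ 2.143 rad (122.8°).
Interpolate at f = 3/7 with slerp weights a = sin((1−f)δ)/sin δ ≈ 1.119, b = sin(fδ)/sin δ ≈ 0.946.
p = a·p₁ + b·p₂ ≈ (0.969, -0.082, -0.231); φ = arcsin(p_z) ≈ -13.38°, λ = atan2(p_y, p_x) ≈ -4.83°.

≈ lat 13.4°S, lon 4.8°W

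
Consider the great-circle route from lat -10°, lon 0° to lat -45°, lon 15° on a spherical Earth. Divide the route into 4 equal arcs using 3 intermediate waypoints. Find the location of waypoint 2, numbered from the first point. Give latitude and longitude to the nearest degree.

≈ lat -28°, lon 6°

Convert each endpoint to a unit vector on the sphere (x = cos φ cos λ, y = cos φ sin λ, z = sin φ).
The central angle between the endpoints is δ = arccos(p₁·p₂) ≈ 0.651 rad (37.3°).
Interpolate at f = 2/4 with slerp weights a = sin((1−f)δ)/sin δ ≈ 0.528, b = sin(fδ)/sin δ ≈ 0.528.
p = a·p₁ + b·p₂ ≈ (0.880, 0.097, -0.465); φ = arcsin(p_z) ≈ -27.70°, λ = atan2(p_y, p_x) ≈ 6.26°.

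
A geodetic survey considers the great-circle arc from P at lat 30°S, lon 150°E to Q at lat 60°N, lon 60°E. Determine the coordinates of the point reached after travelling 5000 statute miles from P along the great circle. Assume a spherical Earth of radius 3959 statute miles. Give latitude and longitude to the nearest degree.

≈ lat 32°N, lon 111°E

Convert each endpoint to a unit vector on the sphere (x = cos φ cos λ, y = cos φ sin λ, z = sin φ).
The central angle between the endpoints is δ = arccos(p₁·p₂) ≈ 2.019 rad (115.7°). The total great-circle distance is δ·R ≈ 2.019 × 3959 ≈ 7992 mi, so the target fraction is f = 5000/7992 ≈ 0.626.
Interpolate at f ≈ 0.626 with slerp weights a = sin((1−f)δ)/sin δ ≈ 0.761, b = sin(fδ)/sin δ ≈ 1.057.
p = a·p₁ + b·p₂ ≈ (-0.306, 0.787, 0.535); φ = arcsin(p_z) ≈ 32.36°, λ = atan2(p_y, p_x) ≈ 111.26°.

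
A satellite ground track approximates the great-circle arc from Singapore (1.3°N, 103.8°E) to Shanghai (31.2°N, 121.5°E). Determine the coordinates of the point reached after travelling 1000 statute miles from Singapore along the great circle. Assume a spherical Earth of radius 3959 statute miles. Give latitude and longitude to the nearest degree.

≈ 14°N, 111°E

Write both endpoints as unit vectors p₁, p₂ with components (cos φ cos λ, cos φ sin λ, sin φ).
The central angle between the endpoints is δ = arccos(p₁·p₂) ≈ 0.598 rad (34.3°). The total great-circle distance is δ·R ≈ 0.598 × 3959 ≈ 2368 mi, so the target fraction is f = 1000/2368 ≈ 0.422.
Interpolate at f ≈ 0.422 with slerp weights a = sin((1−f)δ)/sin δ ≈ 0.601, b = sin(fδ)/sin δ ≈ 0.444.
p = a·p₁ + b·p₂ ≈ (-0.342, 0.908, 0.244); φ = arcsin(p_z) ≈ 14.10°, λ = atan2(p_y, p_x) ≈ 110.63°.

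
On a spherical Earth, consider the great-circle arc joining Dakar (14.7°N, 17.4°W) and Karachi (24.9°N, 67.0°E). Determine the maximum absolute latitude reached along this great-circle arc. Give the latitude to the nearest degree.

The great circle lies in the plane with unit normal n̂ = (p₁ × p₂)/|p₁ × p₂|.
Here n̂_z ≈ +0.890; the vertex latitude is φ_max = arccos|n̂_z| ≈ 27.2°.

≈ 27°N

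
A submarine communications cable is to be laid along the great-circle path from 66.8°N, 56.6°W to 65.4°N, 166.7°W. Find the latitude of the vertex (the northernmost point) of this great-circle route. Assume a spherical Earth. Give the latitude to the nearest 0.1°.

The great circle lies in the plane with unit normal n̂ = (p₁ × p₂)/|p₁ × p₂|.
Here n̂_z ≈ -0.246; the vertex latitude is φ_max = arccos|n̂_z| ≈ 75.8°.

≈ 75.8°N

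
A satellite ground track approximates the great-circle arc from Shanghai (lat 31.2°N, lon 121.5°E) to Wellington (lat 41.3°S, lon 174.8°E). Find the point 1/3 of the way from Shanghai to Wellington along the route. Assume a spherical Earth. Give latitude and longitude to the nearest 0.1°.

≈ lat 6.9°N, lon 138.7°E

Convert each endpoint to a unit vector on the sphere (x = cos φ cos λ, y = cos φ sin λ, z = sin φ).
The central angle between the endpoints is δ = arccos(p₁·p₂) ≈ 1.529 rad (87.6°).
Interpolate at f = 1/3 with slerp weights a = sin((1−f)δ)/sin δ ≈ 0.852, b = sin(fδ)/sin δ ≈ 0.488.
p = a·p₁ + b·p₂ ≈ (-0.746, 0.655, 0.119); φ = arcsin(p_z) ≈ 6.85°, λ = atan2(p_y, p_x) ≈ 138.73°.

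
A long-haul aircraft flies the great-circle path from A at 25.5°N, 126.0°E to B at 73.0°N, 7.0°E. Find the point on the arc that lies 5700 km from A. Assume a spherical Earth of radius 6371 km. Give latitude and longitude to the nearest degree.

Convert each endpoint to a unit vector on the sphere (x = cos φ cos λ, y = cos φ sin λ, z = sin φ).
The central angle between the endpoints is δ = arccos(p₁·p₂) ≈ 1.283 rad (73.5°). The total great-circle distance is δ·R ≈ 1.283 × 6371 ≈ 8175 km, so the target fraction is f = 5700/8175 ≈ 0.697.
Interpolate at f ≈ 0.697 with slerp weights a = sin((1−f)δ)/sin δ ≈ 0.395, b = sin(fδ)/sin δ ≈ 0.813.
p = a·p₁ + b·p₂ ≈ (0.027, 0.317, 0.948); φ = arcsin(p_z) ≈ 71.43°, λ = atan2(p_y, p_x) ≈ 85.22°.

≈ 71°N, 85°E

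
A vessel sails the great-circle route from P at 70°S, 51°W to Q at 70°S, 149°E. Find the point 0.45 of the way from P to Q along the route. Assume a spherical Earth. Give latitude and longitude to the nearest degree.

≈ 86°S, 102°W

Write both endpoints as unit vectors p₁, p₂ with components (cos φ cos λ, cos φ sin λ, sin φ).
The central angle between the endpoints is δ = arccos(p₁·p₂) ≈ 0.687 rad (39.4°).
Interpolate at f = 0.45 with slerp weights a = sin((1−f)δ)/sin δ ≈ 0.582, b = sin(fδ)/sin δ ≈ 0.480.
p = a·p₁ + b·p₂ ≈ (-0.015, -0.070, -0.997); φ = arcsin(p_z) ≈ -85.88°, λ = atan2(p_y, p_x) ≈ -102.42°.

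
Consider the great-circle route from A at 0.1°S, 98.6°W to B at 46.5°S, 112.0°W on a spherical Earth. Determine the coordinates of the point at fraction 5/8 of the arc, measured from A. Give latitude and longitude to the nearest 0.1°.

≈ 29.2°S, 105.7°W

Write both endpoints as unit vectors p₁, p₂ with components (cos φ cos λ, cos φ sin λ, sin φ).
The central angle between the endpoints is δ = arccos(p₁·p₂) ≈ 0.835 rad (47.9°).
Interpolate at f = 5/8 with slerp weights a = sin((1−f)δ)/sin δ ≈ 0.416, b = sin(fδ)/sin δ ≈ 0.673.
p = a·p₁ + b·p₂ ≈ (-0.236, -0.840, -0.489); φ = arcsin(p_z) ≈ -29.25°, λ = atan2(p_y, p_x) ≈ -105.66°.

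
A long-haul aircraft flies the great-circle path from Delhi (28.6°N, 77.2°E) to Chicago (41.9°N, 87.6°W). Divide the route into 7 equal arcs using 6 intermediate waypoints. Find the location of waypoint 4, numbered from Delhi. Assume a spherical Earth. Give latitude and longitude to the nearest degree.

The haversine formula gives a central angle δ ≈ 1.887 rad (108.1°) between the endpoints.
Interpolate at f = 4/7 with slerp weights a = sin((1−f)δ)/sin δ ≈ 0.761, b = sin(fδ)/sin δ ≈ 0.927.
p = a·p₁ + b·p₂ ≈ (0.177, -0.038, 0.983); φ = arcsin(p_z) ≈ 79.58°, λ = atan2(p_y, p_x) ≈ -12.06°.

≈ 80°N, 12°W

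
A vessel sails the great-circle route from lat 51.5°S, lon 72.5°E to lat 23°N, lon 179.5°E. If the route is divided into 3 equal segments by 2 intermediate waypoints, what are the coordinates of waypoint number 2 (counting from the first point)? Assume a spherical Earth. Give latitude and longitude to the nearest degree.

Convert each endpoint to a unit vector on the sphere (x = cos φ cos λ, y = cos φ sin λ, z = sin φ).
The central angle between the endpoints is δ = arccos(p₁·p₂) ≈ 2.064 rad (118.3°).
Interpolate at f = 2/3 with slerp weights a = sin((1−f)δ)/sin δ ≈ 0.721, b = sin(fδ)/sin δ ≈ 1.114.
p = a·p₁ + b·p₂ ≈ (-0.890, 0.437, -0.129); φ = arcsin(p_z) ≈ -7.41°, λ = atan2(p_y, p_x) ≈ 153.86°.

≈ lat 7°S, lon 154°E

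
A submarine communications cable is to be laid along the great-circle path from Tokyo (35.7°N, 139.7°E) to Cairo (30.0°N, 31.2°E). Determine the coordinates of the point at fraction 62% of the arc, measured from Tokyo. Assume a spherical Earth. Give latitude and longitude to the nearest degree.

Convert each endpoint to a unit vector on the sphere (x = cos φ cos λ, y = cos φ sin λ, z = sin φ).
The central angle between the endpoints is δ = arccos(p₁·p₂) ≈ 1.502 rad (86.1°).
Interpolate at f = 0.62 with slerp weights a = sin((1−f)δ)/sin δ ≈ 0.542, b = sin(fδ)/sin δ ≈ 0.804.
p = a·p₁ + b·p₂ ≈ (0.260, 0.645, 0.718); φ = arcsin(p_z) ≈ 45.91°, λ = atan2(p_y, p_x) ≈ 68.03°.

≈ 46°N, 68°E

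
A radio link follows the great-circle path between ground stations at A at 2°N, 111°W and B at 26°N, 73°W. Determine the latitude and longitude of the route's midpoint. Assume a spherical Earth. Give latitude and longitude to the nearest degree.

≈ 15°N, 93°W

From cos δ = sin φ₁ sin φ₂ + cos φ₁ cos φ₂ cos Δλ, the central angle is δ ≈ 0.762 rad (43.7°).
Interpolate at f = 1/2 with slerp weights a = sin((1−f)δ)/sin δ ≈ 0.539, b = sin(fδ)/sin δ ≈ 0.539.
p = a·p₁ + b·p₂ ≈ (-0.051, -0.966, 0.255); φ = arcsin(p_z) ≈ 14.77°, λ = atan2(p_y, p_x) ≈ -93.05°.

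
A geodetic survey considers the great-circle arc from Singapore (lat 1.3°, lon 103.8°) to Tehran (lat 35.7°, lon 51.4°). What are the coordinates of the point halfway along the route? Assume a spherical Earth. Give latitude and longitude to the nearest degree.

≈ lat 20°, lon 81°

The haversine formula gives a central angle δ ≈ 1.037 rad (59.4°) between the endpoints.
Interpolate at f = 1/2 with slerp weights a = sin((1−f)δ)/sin δ ≈ 0.576, b = sin(fδ)/sin δ ≈ 0.576.
p = a·p₁ + b·p₂ ≈ (0.154, 0.924, 0.349); φ = arcsin(p_z) ≈ 20.43°, λ = atan2(p_y, p_x) ≈ 80.52°.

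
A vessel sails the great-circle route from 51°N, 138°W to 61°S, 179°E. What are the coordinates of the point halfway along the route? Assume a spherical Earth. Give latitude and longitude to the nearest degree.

≈ 5°S, 157°W

Write both endpoints as unit vectors p₁, p₂ with components (cos φ cos λ, cos φ sin λ, sin φ).
The central angle between the endpoints is δ = arccos(p₁·p₂) ≈ 2.045 rad (117.2°).
Interpolate at f = 1/2 with slerp weights a = sin((1−f)δ)/sin δ ≈ 0.959, b = sin(fδ)/sin δ ≈ 0.959.
p = a·p₁ + b·p₂ ≈ (-0.914, -0.396, -0.093); φ = arcsin(p_z) ≈ -5.36°, λ = atan2(p_y, p_x) ≈ -156.58°.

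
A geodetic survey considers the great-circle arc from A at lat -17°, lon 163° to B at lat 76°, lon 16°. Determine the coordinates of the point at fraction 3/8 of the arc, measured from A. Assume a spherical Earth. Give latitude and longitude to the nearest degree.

From cos δ = sin φ₁ sin φ₂ + cos φ₁ cos φ₂ cos Δλ, the central angle is δ ≈ 2.069 rad (118.5°).
Interpolate at f = 3/8 with slerp weights a = sin((1−f)δ)/sin δ ≈ 1.095, b = sin(fδ)/sin δ ≈ 0.797.
p = a·p₁ + b·p₂ ≈ (-0.816, 0.359, 0.453); φ = arcsin(p_z) ≈ 26.96°, λ = atan2(p_y, p_x) ≈ 156.23°.

≈ lat 27°, lon 156°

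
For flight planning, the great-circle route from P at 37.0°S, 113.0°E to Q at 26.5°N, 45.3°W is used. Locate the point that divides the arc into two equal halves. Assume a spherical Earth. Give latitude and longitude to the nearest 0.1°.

Write both endpoints as unit vectors p₁, p₂ with components (cos φ cos λ, cos φ sin λ, sin φ).
The central angle between the endpoints is δ = arccos(p₁·p₂) ≈ 2.772 rad (158.8°).
Interpolate at f = 1/2 with slerp weights a = sin((1−f)δ)/sin δ ≈ 2.724, b = sin(fδ)/sin δ ≈ 2.724.
p = a·p₁ + b·p₂ ≈ (0.865, 0.270, -0.424); φ = arcsin(p_z) ≈ -25.08°, λ = atan2(p_y, p_x) ≈ 17.33°.

≈ 25.1°S, 17.3°E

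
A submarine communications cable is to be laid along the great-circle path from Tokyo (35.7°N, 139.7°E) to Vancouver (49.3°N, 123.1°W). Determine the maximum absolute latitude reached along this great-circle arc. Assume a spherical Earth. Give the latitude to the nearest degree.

≈ 55°N

The great circle lies in the plane with unit normal n̂ = (p₁ × p₂)/|p₁ × p₂|.
Here n̂_z ≈ +0.567; the vertex latitude is φ_max = arccos|n̂_z| ≈ 55.5°.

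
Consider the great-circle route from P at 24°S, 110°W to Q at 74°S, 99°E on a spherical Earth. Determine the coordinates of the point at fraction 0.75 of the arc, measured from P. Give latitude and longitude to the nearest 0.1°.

The haversine formula gives a central angle δ ≈ 1.399 rad (80.2°) between the endpoints.
Interpolate at f = 0.75 with slerp weights a = sin((1−f)δ)/sin δ ≈ 0.348, b = sin(fδ)/sin δ ≈ 0.880.
p = a·p₁ + b·p₂ ≈ (-0.147, -0.059, -0.987); φ = arcsin(p_z) ≈ -80.91°, λ = atan2(p_y, p_x) ≈ -158.08°.

≈ 80.9°S, 158.1°W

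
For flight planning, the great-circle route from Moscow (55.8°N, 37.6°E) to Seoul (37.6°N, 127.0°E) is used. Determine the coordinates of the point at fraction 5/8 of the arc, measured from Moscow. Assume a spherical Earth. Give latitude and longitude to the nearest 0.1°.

From cos δ = sin φ₁ sin φ₂ + cos φ₁ cos φ₂ cos Δλ, the central angle is δ ≈ 1.036 rad (59.4°).
Interpolate at f = 5/8 with slerp weights a = sin((1−f)δ)/sin δ ≈ 0.440, b = sin(fδ)/sin δ ≈ 0.701.
p = a·p₁ + b·p₂ ≈ (-0.138, 0.595, 0.792); φ = arcsin(p_z) ≈ 52.37°, λ = atan2(p_y, p_x) ≈ 103.09°.

≈ 52.4°N, 103.1°E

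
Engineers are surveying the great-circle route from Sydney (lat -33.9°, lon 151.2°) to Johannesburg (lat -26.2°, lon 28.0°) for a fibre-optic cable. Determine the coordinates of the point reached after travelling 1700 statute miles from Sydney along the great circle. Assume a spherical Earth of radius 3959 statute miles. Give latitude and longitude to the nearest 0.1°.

From cos δ = sin φ₁ sin φ₂ + cos φ₁ cos φ₂ cos Δλ, the central angle is δ ≈ 1.733 rad (99.3°). The total great-circle distance is δ·R ≈ 1.733 × 3959 ≈ 6861 mi, so the target fraction is f = 1700/6861 ≈ 0.248.
Interpolate at f ≈ 0.248 with slerp weights a = sin((1−f)δ)/sin δ ≈ 0.977, b = sin(fδ)/sin δ ≈ 0.422.
p = a·p₁ + b·p₂ ≈ (-0.377, 0.569, -0.731); φ = arcsin(p_z) ≈ -47.00°, λ = atan2(p_y, p_x) ≈ 123.53°.

≈ lat -47.0°, lon 123.5°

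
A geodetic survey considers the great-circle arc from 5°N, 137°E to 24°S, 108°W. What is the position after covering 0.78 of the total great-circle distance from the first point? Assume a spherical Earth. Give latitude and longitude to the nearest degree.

≈ 24°S, 136°W

The haversine formula gives a central angle δ ≈ 2.004 rad (114.8°) between the endpoints.
Interpolate at f = 0.78 with slerp weights a = sin((1−f)δ)/sin δ ≈ 0.470, b = sin(fδ)/sin δ ≈ 1.102.
p = a·p₁ + b·p₂ ≈ (-0.654, -0.638, -0.407); φ = arcsin(p_z) ≈ -24.03°, λ = atan2(p_y, p_x) ≈ -135.70°.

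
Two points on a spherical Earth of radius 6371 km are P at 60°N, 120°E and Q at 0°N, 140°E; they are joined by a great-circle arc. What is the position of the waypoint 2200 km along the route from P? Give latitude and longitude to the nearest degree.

The haversine formula gives a central angle δ ≈ 1.082 rad (62.0°) between the endpoints. The total great-circle distance is δ·R ≈ 1.082 × 6371 ≈ 6891 km, so the target fraction is f = 2200/6891 ≈ 0.319.
Interpolate at f ≈ 0.319 with slerp weights a = sin((1−f)δ)/sin δ ≈ 0.761, b = sin(fδ)/sin δ ≈ 0.383.
p = a·p₁ + b·p₂ ≈ (-0.484, 0.576, 0.659); φ = arcsin(p_z) ≈ 41.21°, λ = atan2(p_y, p_x) ≈ 130.04°.

≈ 41°N, 130°E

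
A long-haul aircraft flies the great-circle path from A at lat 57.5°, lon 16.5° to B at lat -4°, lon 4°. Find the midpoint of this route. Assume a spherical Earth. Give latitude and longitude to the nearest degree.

Convert each endpoint to a unit vector on the sphere (x = cos φ cos λ, y = cos φ sin λ, z = sin φ).
The central angle between the endpoints is δ = arccos(p₁·p₂) ≈ 1.088 rad (62.3°).
Interpolate at f = 1/2 with slerp weights a = sin((1−f)δ)/sin δ ≈ 0.584, b = sin(fδ)/sin δ ≈ 0.584.
p = a·p₁ + b·p₂ ≈ (0.882, 0.130, 0.452); φ = arcsin(p_z) ≈ 26.88°, λ = atan2(p_y, p_x) ≈ 8.37°.

≈ lat 27°, lon 8°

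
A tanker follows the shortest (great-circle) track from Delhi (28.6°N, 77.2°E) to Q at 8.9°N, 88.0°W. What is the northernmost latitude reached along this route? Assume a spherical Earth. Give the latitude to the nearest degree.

≈ 70°N

The great circle lies in the plane with unit normal n̂ = (p₁ × p₂)/|p₁ × p₂|.
Here n̂_z ≈ -0.344; the vertex latitude is φ_max = arccos|n̂_z| ≈ 69.9°.
Check via Clairaut: cos φ_max = |cos φ₁| · sin C = cos(28.6°)·sin(23.1°) ≈ 0.344, again giving ≈ 69.9°.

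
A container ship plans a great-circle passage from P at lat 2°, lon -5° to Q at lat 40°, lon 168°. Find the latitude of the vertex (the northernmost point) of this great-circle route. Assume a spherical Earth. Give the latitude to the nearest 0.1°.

≈ 82.1°

The great circle lies in the plane with unit normal n̂ = (p₁ × p₂)/|p₁ × p₂|.
Here n̂_z ≈ +0.138; the vertex latitude is φ_max = arccos|n̂_z| ≈ 82.1°.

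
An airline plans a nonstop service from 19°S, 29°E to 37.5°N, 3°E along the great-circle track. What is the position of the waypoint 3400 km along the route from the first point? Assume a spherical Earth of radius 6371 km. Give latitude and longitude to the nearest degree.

≈ 9°N, 17°E

Write both endpoints as unit vectors p₁, p₂ with components (cos φ cos λ, cos φ sin λ, sin φ).
The central angle between the endpoints is δ = arccos(p₁·p₂) ≈ 1.075 rad (61.6°). The total great-circle distance is δ·R ≈ 1.075 × 6371 ≈ 6847 km, so the target fraction is f = 3400/6847 ≈ 0.497.
Interpolate at f ≈ 0.497 with slerp weights a = sin((1−f)δ)/sin δ ≈ 0.586, b = sin(fδ)/sin δ ≈ 0.578.
p = a·p₁ + b·p₂ ≈ (0.943, 0.292, 0.161); φ = arcsin(p_z) ≈ 9.29°, λ = atan2(p_y, p_x) ≈ 17.24°.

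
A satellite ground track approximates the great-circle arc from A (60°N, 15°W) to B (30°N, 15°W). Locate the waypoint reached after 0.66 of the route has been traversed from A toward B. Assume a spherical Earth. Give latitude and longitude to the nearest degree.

≈ (40°N, 15°W)

The haversine formula gives a central angle δ ≈ 0.524 rad (30.0°) between the endpoints.
Interpolate at f = 0.66 with slerp weights a = sin((1−f)δ)/sin δ ≈ 0.354, b = sin(fδ)/sin δ ≈ 0.677.
p = a·p₁ + b·p₂ ≈ (0.738, -0.198, 0.645); φ = arcsin(p_z) ≈ 40.20°, λ = atan2(p_y, p_x) ≈ -15.00°.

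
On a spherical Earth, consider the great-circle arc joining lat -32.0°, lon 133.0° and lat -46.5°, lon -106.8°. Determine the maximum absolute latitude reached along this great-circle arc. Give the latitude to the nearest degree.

The great circle lies in the plane with unit normal n̂ = (p₁ × p₂)/|p₁ × p₂|.
Here n̂_z ≈ +0.507; the vertex latitude is φ_max = arccos|n̂_z| ≈ 59.6°.
Check via Clairaut: cos φ_max = |cos φ₁| · sin C = cos(32.0°)·sin(143.3°) ≈ 0.507, again giving ≈ 59.6°.

≈ -60°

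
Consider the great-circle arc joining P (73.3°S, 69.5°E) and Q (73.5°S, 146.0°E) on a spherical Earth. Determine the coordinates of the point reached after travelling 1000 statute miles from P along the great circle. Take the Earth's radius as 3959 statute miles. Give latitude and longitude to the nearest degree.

Write both endpoints as unit vectors p₁, p₂ with components (cos φ cos λ, cos φ sin λ, sin φ).
The central angle between the endpoints is δ = arccos(p₁·p₂) ≈ 0.356 rad (20.4°). The total great-circle distance is δ·R ≈ 0.356 × 3959 ≈ 1408 mi, so the target fraction is f = 1000/1408 ≈ 0.710.
Interpolate at f ≈ 0.710 with slerp weights a = sin((1−f)δ)/sin δ ≈ 0.295, b = sin(fδ)/sin δ ≈ 0.718.
p = a·p₁ + b·p₂ ≈ (-0.139, 0.194, -0.971); φ = arcsin(p_z) ≈ -76.21°, λ = atan2(p_y, p_x) ≈ 125.75°.

≈ (76°S, 126°E)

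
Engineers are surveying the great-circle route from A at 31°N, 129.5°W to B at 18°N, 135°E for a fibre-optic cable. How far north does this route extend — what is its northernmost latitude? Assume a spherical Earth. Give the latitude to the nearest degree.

≈ 35°N

The great circle lies in the plane with unit normal n̂ = (p₁ × p₂)/|p₁ × p₂|.
Here n̂_z ≈ -0.814; the vertex latitude is φ_max = arccos|n̂_z| ≈ 35.5°.
Check via Clairaut: cos φ_max = |cos φ₁| · sin C = cos(31.0°)·sin(71.8°) ≈ 0.814, again giving ≈ 35.5°.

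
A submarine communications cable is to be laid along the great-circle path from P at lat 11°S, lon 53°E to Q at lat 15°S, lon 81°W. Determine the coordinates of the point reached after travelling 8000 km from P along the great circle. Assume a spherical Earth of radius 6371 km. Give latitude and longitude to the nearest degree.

Convert each endpoint to a unit vector on the sphere (x = cos φ cos λ, y = cos φ sin λ, z = sin φ).
The central angle between the endpoints is δ = arccos(p₁·p₂) ≈ 2.226 rad (127.5°). The total great-circle distance is δ·R ≈ 2.226 × 6371 ≈ 14181 km, so the target fraction is f = 8000/14181 ≈ 0.564.
Interpolate at f ≈ 0.564 with slerp weights a = sin((1−f)δ)/sin δ ≈ 1.040, b = sin(fδ)/sin δ ≈ 1.199.
p = a·p₁ + b·p₂ ≈ (0.796, -0.328, -0.509); φ = arcsin(p_z) ≈ -30.59°, λ = atan2(p_y, p_x) ≈ -22.41°.

≈ lat 31°S, lon 22°W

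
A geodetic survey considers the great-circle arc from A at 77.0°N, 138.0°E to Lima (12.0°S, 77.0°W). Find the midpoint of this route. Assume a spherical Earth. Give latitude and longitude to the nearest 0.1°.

≈ 43.6°N, 86.2°W

Convert each endpoint to a unit vector on the sphere (x = cos φ cos λ, y = cos φ sin λ, z = sin φ).
The central angle between the endpoints is δ = arccos(p₁·p₂) ≈ 1.964 rad (112.5°).
Interpolate at f = 1/2 with slerp weights a = sin((1−f)δ)/sin δ ≈ 0.900, b = sin(fδ)/sin δ ≈ 0.900.
p = a·p₁ + b·p₂ ≈ (0.048, -0.722, 0.690); φ = arcsin(p_z) ≈ 43.62°, λ = atan2(p_y, p_x) ≈ -86.23°.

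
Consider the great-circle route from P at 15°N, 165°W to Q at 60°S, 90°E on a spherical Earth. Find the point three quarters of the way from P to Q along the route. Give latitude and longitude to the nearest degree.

≈ 52°S, 139°E

Write both endpoints as unit vectors p₁, p₂ with components (cos φ cos λ, cos φ sin λ, sin φ).
The central angle between the endpoints is δ = arccos(p₁·p₂) ≈ 1.927 rad (110.4°).
Interpolate at f = 3/4 with slerp weights a = sin((1−f)δ)/sin δ ≈ 0.495, b = sin(fδ)/sin δ ≈ 1.059.
p = a·p₁ + b·p₂ ≈ (-0.461, 0.406, -0.789); φ = arcsin(p_z) ≈ -52.09°, λ = atan2(p_y, p_x) ≈ 138.67°.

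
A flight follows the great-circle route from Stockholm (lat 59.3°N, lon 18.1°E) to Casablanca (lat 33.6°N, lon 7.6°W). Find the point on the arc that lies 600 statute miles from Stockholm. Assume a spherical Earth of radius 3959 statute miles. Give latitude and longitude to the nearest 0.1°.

Convert each endpoint to a unit vector on the sphere (x = cos φ cos λ, y = cos φ sin λ, z = sin φ).
The central angle between the endpoints is δ = arccos(p₁·p₂) ≈ 0.537 rad (30.8°). The total great-circle distance is δ·R ≈ 0.537 × 3959 ≈ 2128 mi, so the target fraction is f = 600/2128 ≈ 0.282.
Interpolate at f ≈ 0.282 with slerp weights a = sin((1−f)δ)/sin δ ≈ 0.735, b = sin(fδ)/sin δ ≈ 0.295.
p = a·p₁ + b·p₂ ≈ (0.600, 0.084, 0.795); φ = arcsin(p_z) ≈ 52.69°, λ = atan2(p_y, p_x) ≈ 7.98°.

≈ lat 52.7°N, lon 8.0°E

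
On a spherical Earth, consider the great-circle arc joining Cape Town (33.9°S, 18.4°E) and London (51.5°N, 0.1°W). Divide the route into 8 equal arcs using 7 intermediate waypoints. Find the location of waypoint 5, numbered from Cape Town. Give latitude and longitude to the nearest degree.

Convert each endpoint to a unit vector on the sphere (x = cos φ cos λ, y = cos φ sin λ, z = sin φ).
The central angle between the endpoints is δ = arccos(p₁·p₂) ≈ 1.517 rad (86.9°).
Interpolate at f = 5/8 with slerp weights a = sin((1−f)δ)/sin δ ≈ 0.540, b = sin(fδ)/sin δ ≈ 0.814.
p = a·p₁ + b·p₂ ≈ (0.931, 0.140, 0.336); φ = arcsin(p_z) ≈ 19.62°, λ = atan2(p_y, p_x) ≈ 8.58°.

≈ 20°N, 9°E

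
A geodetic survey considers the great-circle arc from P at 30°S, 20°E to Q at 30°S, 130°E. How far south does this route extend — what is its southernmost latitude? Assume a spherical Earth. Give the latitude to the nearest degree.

The great circle lies in the plane with unit normal n̂ = (p₁ × p₂)/|p₁ × p₂|.
Here n̂_z ≈ +0.705; the vertex latitude is φ_max = arccos|n̂_z| ≈ 45.2°.

≈ 45°S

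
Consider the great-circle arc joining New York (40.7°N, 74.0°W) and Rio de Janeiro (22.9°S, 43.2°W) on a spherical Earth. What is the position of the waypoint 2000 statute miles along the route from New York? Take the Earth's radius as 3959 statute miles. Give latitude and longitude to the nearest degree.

≈ (15°N, 59°W)

Write both endpoints as unit vectors p₁, p₂ with components (cos φ cos λ, cos φ sin λ, sin φ).
The central angle between the endpoints is δ = arccos(p₁·p₂) ≈ 1.217 rad (69.7°). The total great-circle distance is δ·R ≈ 1.217 × 3959 ≈ 4819 mi, so the target fraction is f = 2000/4819 ≈ 0.415.
Interpolate at f ≈ 0.415 with slerp weights a = sin((1−f)δ)/sin δ ≈ 0.697, b = sin(fδ)/sin δ ≈ 0.516.
p = a·p₁ + b·p₂ ≈ (0.492, -0.833, 0.253); φ = arcsin(p_z) ≈ 14.68°, λ = atan2(p_y, p_x) ≈ -59.43°.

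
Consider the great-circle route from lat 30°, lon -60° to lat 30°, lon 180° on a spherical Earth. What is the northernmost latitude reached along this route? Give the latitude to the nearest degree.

≈ 49°

The great circle lies in the plane with unit normal n̂ = (p₁ × p₂)/|p₁ × p₂|.
Here n̂_z ≈ -0.655; the vertex latitude is φ_max = arccos|n̂_z| ≈ 49.1°.
Check via Clairaut: cos φ_max = |cos φ₁| · sin C = cos(30.0°)·sin(49.1°) ≈ 0.655, again giving ≈ 49.1°.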